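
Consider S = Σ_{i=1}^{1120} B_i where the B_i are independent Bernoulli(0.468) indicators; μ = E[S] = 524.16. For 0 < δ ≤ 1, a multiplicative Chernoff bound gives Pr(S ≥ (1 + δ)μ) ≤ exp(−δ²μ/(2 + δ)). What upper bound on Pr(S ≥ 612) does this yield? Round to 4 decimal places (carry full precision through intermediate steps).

0.0011

Write 612 = (1 + δ)μ, so δ = 612/524.16 − 1 = 0.1675824…
Then the exponent is δ²μ/(2 + δ) = (612 − μ)² / (μ·(2 + δ)) = 6.791179.
Bound = exp(−6.791179) = 0.00112.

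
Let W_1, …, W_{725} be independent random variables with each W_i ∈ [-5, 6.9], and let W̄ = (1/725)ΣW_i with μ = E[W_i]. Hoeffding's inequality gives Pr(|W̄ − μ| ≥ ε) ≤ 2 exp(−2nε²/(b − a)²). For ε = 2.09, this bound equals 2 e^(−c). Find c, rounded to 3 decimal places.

44.727

c = 2nε²/(b − a)² = 2·725·2.09² / 11.9² = 44.7267.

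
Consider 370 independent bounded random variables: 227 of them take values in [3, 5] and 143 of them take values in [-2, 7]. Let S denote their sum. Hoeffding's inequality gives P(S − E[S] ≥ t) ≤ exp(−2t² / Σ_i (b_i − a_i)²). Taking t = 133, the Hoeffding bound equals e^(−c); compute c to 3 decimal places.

Σ(b_i − a_i)² = 227·2² + 143·9² = 12491.
c = 2t² / 12491 = 2·133² / 12491 = 2.8323.

2.832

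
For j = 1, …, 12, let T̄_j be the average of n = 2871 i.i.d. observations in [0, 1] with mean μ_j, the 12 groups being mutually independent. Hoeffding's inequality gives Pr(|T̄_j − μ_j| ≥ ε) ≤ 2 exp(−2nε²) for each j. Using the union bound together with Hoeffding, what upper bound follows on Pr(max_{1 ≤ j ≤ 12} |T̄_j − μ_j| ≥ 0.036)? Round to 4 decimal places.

0.0141

Per-experiment Hoeffding bound: 2·exp(−2·2871·0.036²) = 2·exp(−7.44163) = 0.0011727.
Union bound over 12 events: 12·0.0011727 = 0.01407.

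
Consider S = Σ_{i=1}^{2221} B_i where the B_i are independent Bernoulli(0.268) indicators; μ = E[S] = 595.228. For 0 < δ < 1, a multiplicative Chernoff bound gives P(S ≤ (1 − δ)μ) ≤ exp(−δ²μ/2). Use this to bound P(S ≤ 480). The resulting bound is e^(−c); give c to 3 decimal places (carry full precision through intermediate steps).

11.153

Write 480 = (1 − δ)μ, so δ = 1 − 480/595.228 = 0.1935863…
Then the exponent is δ²μ/2 = (μ − 480)²/(2μ) = 11.153282.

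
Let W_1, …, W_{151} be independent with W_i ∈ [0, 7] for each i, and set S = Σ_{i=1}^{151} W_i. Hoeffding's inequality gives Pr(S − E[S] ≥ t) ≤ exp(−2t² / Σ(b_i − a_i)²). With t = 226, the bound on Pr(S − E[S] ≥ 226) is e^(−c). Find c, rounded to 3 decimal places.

13.806

Σ(b_i − a_i)² = 151·(7)² = 7399.
c = 2t²/7399 = 2·226²/7399 = 13.8062.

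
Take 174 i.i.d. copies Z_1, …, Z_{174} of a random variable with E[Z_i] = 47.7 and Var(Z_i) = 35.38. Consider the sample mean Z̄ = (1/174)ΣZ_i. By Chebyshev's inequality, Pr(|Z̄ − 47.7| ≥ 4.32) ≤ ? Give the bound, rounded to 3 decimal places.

0.011

Var(Z̄) = Var(Z_i)/n = 35.38/174 = 0.20333.
Chebyshev: Pr(|Z̄ − 47.7| ≥ 4.32) ≤ Var(Z̄)/(4.32)² = 35.38/(174·4.32²) = 0.0109.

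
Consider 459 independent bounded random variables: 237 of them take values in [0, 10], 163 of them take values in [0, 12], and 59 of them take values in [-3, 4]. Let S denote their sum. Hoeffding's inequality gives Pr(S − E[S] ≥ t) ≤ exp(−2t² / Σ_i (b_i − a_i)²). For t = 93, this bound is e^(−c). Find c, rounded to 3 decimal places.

Σ(b_i − a_i)² = 237·10² + 163·12² + 59·7² = 50063.
c = 2t² / 50063 = 2·93² / 50063 = 0.3455.

0.346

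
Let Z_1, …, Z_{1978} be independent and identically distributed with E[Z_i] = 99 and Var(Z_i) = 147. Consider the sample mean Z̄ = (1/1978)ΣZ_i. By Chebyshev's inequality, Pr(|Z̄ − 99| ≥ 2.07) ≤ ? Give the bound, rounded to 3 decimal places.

0.017

Var(Z̄) = Var(Z_i)/n = 147/1978 = 0.074317.
Chebyshev: Pr(|Z̄ − 99| ≥ 2.07) ≤ Var(Z̄)/(2.07)² = 147/(1978·2.07²) = 0.0173.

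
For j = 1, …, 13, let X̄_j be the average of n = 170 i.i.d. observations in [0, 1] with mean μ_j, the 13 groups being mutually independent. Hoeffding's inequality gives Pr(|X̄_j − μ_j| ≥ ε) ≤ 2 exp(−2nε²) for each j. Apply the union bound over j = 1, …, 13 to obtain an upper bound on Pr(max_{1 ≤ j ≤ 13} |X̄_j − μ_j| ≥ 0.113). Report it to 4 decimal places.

Per-experiment Hoeffding bound: 2·exp(−2·170·0.113²) = 2·exp(−4.34146) = 0.026035.
Union bound over 13 events: 13·0.026035 = 0.33846.

0.3385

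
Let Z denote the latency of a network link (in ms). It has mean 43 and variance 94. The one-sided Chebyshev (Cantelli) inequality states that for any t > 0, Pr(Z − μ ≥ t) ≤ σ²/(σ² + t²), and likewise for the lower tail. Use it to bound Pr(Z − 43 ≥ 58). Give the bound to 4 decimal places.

0.0272

Here σ² = 94 and t = 58, so σ² + t² = 3458.
Cantelli's bound: 94/3458 = 0.0272.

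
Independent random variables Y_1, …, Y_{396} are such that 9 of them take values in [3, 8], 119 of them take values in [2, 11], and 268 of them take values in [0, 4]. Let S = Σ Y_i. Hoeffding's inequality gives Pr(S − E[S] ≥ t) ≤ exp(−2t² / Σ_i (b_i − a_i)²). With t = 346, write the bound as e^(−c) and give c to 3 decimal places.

Σ(b_i − a_i)² = 9·5² + 119·9² + 268·4² = 14152.
c = 2t² / 14152 = 2·346² / 14152 = 16.9186.

16.919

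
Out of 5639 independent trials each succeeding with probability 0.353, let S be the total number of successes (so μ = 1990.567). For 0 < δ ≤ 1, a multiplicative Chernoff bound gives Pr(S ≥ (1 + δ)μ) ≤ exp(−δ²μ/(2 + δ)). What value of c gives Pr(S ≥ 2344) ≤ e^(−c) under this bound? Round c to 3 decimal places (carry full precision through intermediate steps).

28.818

Write 2344 = (1 + δ)μ, so δ = 2344/1990.567 − 1 = 0.1775539…
Then the exponent is δ²μ/(2 + δ) = (2344 − μ)² / (μ·(2 + δ)) = 28.818308.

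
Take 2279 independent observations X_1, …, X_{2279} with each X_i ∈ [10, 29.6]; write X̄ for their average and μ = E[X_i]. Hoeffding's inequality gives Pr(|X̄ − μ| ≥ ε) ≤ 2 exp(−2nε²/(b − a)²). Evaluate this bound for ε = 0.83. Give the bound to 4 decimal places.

Exponent: 2nε²/(b − a)² = 2·2279·0.83² / 19.6² = 8.17369.
Bound = 2·exp(−8.17369) = 0.00056.

0.0006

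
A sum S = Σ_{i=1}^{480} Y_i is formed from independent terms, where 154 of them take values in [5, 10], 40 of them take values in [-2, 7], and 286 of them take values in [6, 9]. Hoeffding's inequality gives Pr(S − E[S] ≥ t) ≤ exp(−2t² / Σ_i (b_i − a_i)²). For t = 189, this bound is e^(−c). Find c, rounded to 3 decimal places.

Σ(b_i − a_i)² = 154·5² + 40·9² + 286·3² = 9664.
c = 2t² / 9664 = 2·189² / 9664 = 7.3926.

7.393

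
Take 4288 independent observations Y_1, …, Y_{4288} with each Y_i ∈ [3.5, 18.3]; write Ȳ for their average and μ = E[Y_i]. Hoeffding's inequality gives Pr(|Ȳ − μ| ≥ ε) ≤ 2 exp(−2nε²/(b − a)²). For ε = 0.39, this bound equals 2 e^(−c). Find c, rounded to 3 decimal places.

5.955

c = 2nε²/(b − a)² = 2·4288·0.39² / 14.8² = 5.9551.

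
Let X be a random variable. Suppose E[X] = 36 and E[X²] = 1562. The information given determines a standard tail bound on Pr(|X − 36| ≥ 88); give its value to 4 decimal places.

The first two moments determine the variance, so Chebyshev's inequality is the sharpest standard bound available.
Var(X) = E[X²] − (E[X])² = 1562 − 1296 = 266.
Chebyshev's inequality: Pr(|X − μ| ≥ t) ≤ Var(X)/t² = 266/7744 = 0.0343.

0.0343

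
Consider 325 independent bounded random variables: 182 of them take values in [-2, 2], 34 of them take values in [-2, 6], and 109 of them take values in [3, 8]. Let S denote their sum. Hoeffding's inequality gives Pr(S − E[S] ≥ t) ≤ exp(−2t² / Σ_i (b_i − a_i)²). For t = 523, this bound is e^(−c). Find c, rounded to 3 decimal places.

70.019

Σ(b_i − a_i)² = 182·4² + 34·8² + 109·5² = 7813.
c = 2t² / 7813 = 2·523² / 7813 = 70.0189.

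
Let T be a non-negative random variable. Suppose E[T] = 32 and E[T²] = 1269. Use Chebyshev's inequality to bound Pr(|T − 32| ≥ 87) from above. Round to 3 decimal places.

Var(T) = E[T²] − (E[T])² = 1269 − 1024 = 245.
Chebyshev's inequality: Pr(|T − μ| ≥ t) ≤ Var(T)/t² = 245/7569 = 0.0324.

0.032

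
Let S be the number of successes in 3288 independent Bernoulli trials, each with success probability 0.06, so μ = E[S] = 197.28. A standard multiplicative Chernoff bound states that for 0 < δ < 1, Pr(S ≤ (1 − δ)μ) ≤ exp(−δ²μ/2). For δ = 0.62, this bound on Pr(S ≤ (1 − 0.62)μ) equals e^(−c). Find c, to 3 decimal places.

37.917

c = δ²μ/2 = 0.62²·197.28/2 = 37.9172.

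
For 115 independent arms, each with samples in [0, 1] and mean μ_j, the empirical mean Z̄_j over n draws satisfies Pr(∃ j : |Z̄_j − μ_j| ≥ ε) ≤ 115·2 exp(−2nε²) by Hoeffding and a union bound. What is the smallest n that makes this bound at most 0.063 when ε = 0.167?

148

Need 2·115·exp(−2nε²) ≤ 0.063, i.e. exp(−2nε²) ≤ 0.063/230.
So 2nε² ≥ ln(230/0.063) = 8.202700.
Hence n ≥ 8.202700/(2·0.167²) = 147.060.
The smallest integer n is 148.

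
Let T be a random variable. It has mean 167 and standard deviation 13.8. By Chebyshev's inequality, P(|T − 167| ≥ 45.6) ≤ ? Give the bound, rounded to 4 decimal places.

0.0916

Chebyshev: P(|T − μ| ≥ t) ≤ Var(T)/t².
Var(T) = σ² = 13.8² = 190.44.
Bound = 190.44 / 2079.36 = 0.0916.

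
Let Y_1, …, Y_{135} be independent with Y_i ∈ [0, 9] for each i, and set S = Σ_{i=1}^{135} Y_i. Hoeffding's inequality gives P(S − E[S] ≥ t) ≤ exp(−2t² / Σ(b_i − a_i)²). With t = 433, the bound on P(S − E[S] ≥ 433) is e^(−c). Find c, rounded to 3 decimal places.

Σ(b_i − a_i)² = 135·(9)² = 10935.
c = 2t²/10935 = 2·433²/10935 = 34.2915.

34.292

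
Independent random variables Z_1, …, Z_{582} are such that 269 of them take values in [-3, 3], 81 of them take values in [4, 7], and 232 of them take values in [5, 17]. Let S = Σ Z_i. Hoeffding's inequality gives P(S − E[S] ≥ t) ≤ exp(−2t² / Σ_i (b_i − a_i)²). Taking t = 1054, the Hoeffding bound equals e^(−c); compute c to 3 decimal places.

Σ(b_i − a_i)² = 269·6² + 81·3² + 232·12² = 43821.
c = 2t² / 43821 = 2·1054² / 43821 = 50.7024.

50.702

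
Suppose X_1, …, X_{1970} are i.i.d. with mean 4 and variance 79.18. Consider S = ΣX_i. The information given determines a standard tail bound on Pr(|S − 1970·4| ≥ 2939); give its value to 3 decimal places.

0.018

With mean and variance of each term known, Chebyshev's inequality bounds the deviation of the sum (or sample mean).
Var(S) = n·Var(X_i) = 1970·79.18 = 155984.6.
Chebyshev: Pr(|S − 1970·4| ≥ 2939) ≤ Var(S)/2939² = 155984.6/8637721 = 0.0181.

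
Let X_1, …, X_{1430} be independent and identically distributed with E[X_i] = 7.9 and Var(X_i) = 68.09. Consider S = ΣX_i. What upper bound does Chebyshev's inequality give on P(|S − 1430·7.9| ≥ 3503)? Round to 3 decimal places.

Var(S) = n·Var(X_i) = 1430·68.09 = 97368.7.
Chebyshev: P(|S − 1430·7.9| ≥ 3503) ≤ Var(S)/3503² = 97368.7/12271009 = 0.0079.

0.008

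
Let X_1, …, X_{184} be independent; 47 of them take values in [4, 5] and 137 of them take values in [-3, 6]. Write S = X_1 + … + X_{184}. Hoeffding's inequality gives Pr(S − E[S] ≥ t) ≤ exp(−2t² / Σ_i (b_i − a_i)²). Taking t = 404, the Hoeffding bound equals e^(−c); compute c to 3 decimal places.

29.292

Σ(b_i − a_i)² = 47·1² + 137·9² = 11144.
c = 2t² / 11144 = 2·404² / 11144 = 29.2922.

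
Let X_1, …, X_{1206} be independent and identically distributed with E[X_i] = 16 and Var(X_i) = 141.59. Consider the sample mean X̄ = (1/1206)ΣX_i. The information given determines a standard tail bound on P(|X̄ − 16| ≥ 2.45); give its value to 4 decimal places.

With mean and variance of each term known, Chebyshev's inequality bounds the deviation of the sum (or sample mean).
Var(X̄) = Var(X_i)/n = 141.59/1206 = 0.1174.
Chebyshev: P(|X̄ − 16| ≥ 2.45) ≤ Var(X̄)/(2.45)² = 141.59/(1206·2.45²) = 0.0196.

0.0196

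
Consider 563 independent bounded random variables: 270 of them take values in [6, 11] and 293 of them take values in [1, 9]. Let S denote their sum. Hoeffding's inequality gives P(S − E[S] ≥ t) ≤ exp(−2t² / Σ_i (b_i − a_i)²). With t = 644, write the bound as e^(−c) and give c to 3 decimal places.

Σ(b_i − a_i)² = 270·5² + 293·8² = 25502.
c = 2t² / 25502 = 2·644² / 25502 = 32.5258.

32.526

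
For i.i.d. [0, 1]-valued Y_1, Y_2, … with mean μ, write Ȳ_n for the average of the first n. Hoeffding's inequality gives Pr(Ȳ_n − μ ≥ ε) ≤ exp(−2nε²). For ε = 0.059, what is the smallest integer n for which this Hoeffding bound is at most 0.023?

Require exp(−2nε²) ≤ 0.023, i.e. 2nε² ≥ ln(1/0.023) = 3.772261.
So n ≥ 3.772261 / (2·0.059²) = 541.836.
The smallest integer n is 542.

542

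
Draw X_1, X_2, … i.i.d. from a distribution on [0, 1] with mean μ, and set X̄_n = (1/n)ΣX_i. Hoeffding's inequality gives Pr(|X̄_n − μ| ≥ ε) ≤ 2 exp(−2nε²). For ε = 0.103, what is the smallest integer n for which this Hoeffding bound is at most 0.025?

Require 2·exp(−2nε²) ≤ 0.025, i.e. 2nε² ≥ ln(2/0.025) = 4.382027.
So n ≥ 4.382027 / (2·0.103²) = 206.524.
The smallest integer n is 207.

207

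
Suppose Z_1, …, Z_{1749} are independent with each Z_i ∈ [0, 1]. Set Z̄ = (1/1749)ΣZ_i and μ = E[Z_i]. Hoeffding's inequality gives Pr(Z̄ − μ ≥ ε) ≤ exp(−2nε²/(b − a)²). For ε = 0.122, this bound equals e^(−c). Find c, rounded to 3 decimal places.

c = 2nε²/(b − a)² = 2·1749·0.122² / 1² = 52.0642.

52.064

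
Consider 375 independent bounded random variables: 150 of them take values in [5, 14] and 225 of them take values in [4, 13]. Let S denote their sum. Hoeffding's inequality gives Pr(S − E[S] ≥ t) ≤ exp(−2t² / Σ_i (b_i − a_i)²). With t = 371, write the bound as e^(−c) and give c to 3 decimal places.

9.063

Σ(b_i − a_i)² = 150·9² + 225·9² = 30375.
c = 2t² / 30375 = 2·371² / 30375 = 9.0628.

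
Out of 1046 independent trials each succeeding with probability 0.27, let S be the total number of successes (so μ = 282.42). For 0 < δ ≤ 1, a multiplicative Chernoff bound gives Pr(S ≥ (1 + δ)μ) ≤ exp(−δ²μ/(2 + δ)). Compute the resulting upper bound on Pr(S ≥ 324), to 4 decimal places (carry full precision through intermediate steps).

0.0578

Write 324 = (1 + δ)μ, so δ = 324/282.42 − 1 = 0.1472275…
Then the exponent is δ²μ/(2 + δ) = (324 − μ)² / (μ·(2 + δ)) = 2.850988.
Bound = exp(−2.850988) = 0.05779.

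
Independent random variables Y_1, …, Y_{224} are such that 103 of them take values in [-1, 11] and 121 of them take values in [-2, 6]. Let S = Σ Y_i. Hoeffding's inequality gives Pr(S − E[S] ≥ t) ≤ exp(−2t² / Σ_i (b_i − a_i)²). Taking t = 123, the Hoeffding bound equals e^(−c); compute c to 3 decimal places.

1.340

Σ(b_i − a_i)² = 103·12² + 121·8² = 22576.
c = 2t² / 22576 = 2·123² / 22576 = 1.3403.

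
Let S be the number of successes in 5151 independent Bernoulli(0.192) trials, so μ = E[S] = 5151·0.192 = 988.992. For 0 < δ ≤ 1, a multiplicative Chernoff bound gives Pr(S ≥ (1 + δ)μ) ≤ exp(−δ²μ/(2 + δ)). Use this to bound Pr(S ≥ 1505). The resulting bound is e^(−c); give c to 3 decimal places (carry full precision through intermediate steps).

Write 1505 = (1 + δ)μ, so δ = 1505/988.992 − 1 = 0.5217514…
Then the exponent is δ²μ/(2 + δ) = (1505 − μ)² / (μ·(2 + δ)) = 106.762274.

106.762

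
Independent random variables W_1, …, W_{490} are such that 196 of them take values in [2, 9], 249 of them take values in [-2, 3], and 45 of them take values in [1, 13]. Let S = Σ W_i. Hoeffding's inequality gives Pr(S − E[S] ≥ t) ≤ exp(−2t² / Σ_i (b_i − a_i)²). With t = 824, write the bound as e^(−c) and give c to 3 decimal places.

60.870

Σ(b_i − a_i)² = 196·7² + 249·5² + 45·12² = 22309.
c = 2t² / 22309 = 2·824² / 22309 = 60.8701.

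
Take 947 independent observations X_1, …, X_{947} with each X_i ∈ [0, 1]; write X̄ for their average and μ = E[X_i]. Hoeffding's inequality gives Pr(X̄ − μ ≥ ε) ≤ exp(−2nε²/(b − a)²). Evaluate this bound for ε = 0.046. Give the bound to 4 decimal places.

0.0182

Exponent: 2nε²/(b − a)² = 2·947·0.046² / 1² = 4.00770.
Bound = exp(−4.00770) = 0.01818.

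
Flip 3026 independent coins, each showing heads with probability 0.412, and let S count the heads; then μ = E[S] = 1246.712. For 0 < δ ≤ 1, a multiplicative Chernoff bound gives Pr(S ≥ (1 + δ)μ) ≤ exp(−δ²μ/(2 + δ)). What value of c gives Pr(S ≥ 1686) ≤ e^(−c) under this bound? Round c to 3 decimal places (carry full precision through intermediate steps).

Write 1686 = (1 + δ)μ, so δ = 1686/1246.712 − 1 = 0.3523572…
Then the exponent is δ²μ/(2 + δ) = (1686 − μ)² / (μ·(2 + δ)) = 65.800511.

65.801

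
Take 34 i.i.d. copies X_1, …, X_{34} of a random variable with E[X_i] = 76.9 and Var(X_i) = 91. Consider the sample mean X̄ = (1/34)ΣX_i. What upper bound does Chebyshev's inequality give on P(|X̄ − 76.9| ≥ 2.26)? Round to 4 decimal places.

0.5240

Var(X̄) = Var(X_i)/n = 91/34 = 2.6765.
Chebyshev: P(|X̄ − 76.9| ≥ 2.26) ≤ Var(X̄)/(2.26)² = 91/(34·2.26²) = 0.5240.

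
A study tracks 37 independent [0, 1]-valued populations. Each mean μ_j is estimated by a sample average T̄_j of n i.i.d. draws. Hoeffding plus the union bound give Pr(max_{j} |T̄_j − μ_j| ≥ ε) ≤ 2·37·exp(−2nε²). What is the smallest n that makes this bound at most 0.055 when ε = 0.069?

Need 2·37·exp(−2nε²) ≤ 0.055, i.e. exp(−2nε²) ≤ 0.055/74.
So 2nε² ≥ ln(74/0.055) = 7.204487.
Hence n ≥ 7.204487/(2·0.069²) = 756.615.
The smallest integer n is 757.

757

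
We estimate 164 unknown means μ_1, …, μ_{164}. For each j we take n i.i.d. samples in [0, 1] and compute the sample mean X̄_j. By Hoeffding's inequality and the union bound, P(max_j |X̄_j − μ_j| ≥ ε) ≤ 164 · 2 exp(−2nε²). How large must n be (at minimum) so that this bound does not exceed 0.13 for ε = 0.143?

192

Need 2·164·exp(−2nε²) ≤ 0.13, i.e. exp(−2nε²) ≤ 0.13/328.
So 2nε² ≥ ln(328/0.13) = 7.833234.
Hence n ≥ 7.833234/(2·0.143²) = 191.531.
The smallest integer n is 192.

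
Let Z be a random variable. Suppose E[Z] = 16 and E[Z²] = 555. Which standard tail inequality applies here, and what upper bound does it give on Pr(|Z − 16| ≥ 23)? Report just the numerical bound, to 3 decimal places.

The first two moments determine the variance, so Chebyshev's inequality is the sharpest standard bound available.
Var(Z) = E[Z²] − (E[Z])² = 555 − 256 = 299.
Chebyshev's inequality: Pr(|Z − μ| ≥ t) ≤ Var(Z)/t² = 299/529 = 0.5652.

0.565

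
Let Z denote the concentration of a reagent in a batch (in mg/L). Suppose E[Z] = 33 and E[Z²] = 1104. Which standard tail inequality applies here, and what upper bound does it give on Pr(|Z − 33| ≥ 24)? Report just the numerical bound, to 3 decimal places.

The first two moments determine the variance, so Chebyshev's inequality is the sharpest standard bound available.
Var(Z) = E[Z²] − (E[Z])² = 1104 − 1089 = 15.
Chebyshev's inequality: Pr(|Z − μ| ≥ t) ≤ Var(Z)/t² = 15/576 = 0.0260.

0.026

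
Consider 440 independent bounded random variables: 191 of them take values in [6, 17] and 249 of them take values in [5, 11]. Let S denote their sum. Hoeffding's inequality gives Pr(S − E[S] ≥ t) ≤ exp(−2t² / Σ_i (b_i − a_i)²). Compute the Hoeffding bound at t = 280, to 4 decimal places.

Σ(b_i − a_i)² = 191·11² + 249·6² = 32075.
Exponent = 2·280² / 32075 = 4.88854.
Bound = exp(−4.88854) = 0.00753.

0.0075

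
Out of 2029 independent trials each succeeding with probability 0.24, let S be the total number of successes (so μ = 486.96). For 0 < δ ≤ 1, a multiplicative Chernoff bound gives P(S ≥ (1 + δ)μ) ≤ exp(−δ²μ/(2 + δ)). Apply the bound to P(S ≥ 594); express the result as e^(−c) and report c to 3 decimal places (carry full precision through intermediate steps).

Write 594 = (1 + δ)μ, so δ = 594/486.96 − 1 = 0.2198127…
Then the exponent is δ²μ/(2 + δ) = (594 − μ)² / (μ·(2 + δ)) = 10.599432.

10.599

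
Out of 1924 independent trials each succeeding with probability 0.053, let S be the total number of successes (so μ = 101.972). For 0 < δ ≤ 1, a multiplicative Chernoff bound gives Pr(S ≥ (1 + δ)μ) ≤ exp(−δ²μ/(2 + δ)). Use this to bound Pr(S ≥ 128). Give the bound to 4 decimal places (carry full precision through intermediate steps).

Write 128 = (1 + δ)μ, so δ = 128/101.972 − 1 = 0.2552465…
Then the exponent is δ²μ/(2 + δ) = (128 − μ)² / (μ·(2 + δ)) = 2.945823.
Bound = exp(−2.945823) = 0.05256.

0.0526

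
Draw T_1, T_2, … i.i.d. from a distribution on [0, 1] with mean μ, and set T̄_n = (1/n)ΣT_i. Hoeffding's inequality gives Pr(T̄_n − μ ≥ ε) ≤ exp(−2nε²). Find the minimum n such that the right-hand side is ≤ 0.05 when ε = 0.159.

60

Require exp(−2nε²) ≤ 0.05, i.e. 2nε² ≥ ln(1/0.05) = 2.995732.
So n ≥ 2.995732 / (2·0.159²) = 59.249.
The smallest integer n is 60.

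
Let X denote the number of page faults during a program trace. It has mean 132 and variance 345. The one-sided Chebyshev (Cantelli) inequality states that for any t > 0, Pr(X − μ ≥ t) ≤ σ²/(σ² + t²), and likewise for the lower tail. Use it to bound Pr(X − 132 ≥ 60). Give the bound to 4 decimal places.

Here σ² = 345 and t = 60, so σ² + t² = 3945.
Cantelli's bound: 345/3945 = 0.0875.

0.0875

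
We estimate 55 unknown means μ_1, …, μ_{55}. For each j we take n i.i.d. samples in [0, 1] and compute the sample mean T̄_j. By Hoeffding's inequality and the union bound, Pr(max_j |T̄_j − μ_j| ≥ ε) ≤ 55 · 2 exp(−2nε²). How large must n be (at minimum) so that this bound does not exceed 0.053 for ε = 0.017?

Need 2·55·exp(−2nε²) ≤ 0.053, i.e. exp(−2nε²) ≤ 0.053/110.
So 2nε² ≥ ln(110/0.053) = 7.637944.
Hence n ≥ 7.637944/(2·0.017²) = 13214.436.
The smallest integer n is 13215.

13215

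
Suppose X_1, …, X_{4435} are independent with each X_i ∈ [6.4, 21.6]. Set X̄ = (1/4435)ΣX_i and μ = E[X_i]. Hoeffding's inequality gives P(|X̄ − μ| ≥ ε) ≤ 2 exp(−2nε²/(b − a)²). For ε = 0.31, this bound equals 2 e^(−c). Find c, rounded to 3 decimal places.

c = 2nε²/(b − a)² = 2·4435·0.31² / 15.2² = 3.6894.

3.689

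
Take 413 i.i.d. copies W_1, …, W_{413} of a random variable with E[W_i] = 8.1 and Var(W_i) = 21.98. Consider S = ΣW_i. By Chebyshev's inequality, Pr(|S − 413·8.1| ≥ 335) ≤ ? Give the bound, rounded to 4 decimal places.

0.0809

Var(S) = n·Var(W_i) = 413·21.98 = 9077.74.
Chebyshev: Pr(|S − 413·8.1| ≥ 335) ≤ Var(S)/335² = 9077.74/112225 = 0.0809.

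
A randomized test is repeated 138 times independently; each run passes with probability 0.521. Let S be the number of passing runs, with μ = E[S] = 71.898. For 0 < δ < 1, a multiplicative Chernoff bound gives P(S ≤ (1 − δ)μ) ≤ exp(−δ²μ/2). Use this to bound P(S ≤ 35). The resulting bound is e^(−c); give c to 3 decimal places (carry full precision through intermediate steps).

Write 35 = (1 − δ)μ, so δ = 1 − 35/71.898 = 0.5131993…
Then the exponent is δ²μ/2 = (μ − 35)²/(2μ) = 9.468013.

9.468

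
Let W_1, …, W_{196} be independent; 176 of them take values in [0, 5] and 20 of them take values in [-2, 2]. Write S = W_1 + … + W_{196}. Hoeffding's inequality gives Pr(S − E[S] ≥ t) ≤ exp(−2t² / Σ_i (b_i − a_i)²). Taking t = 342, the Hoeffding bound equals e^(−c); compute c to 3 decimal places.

Σ(b_i − a_i)² = 176·5² + 20·4² = 4720.
c = 2t² / 4720 = 2·342² / 4720 = 49.5610.

49.561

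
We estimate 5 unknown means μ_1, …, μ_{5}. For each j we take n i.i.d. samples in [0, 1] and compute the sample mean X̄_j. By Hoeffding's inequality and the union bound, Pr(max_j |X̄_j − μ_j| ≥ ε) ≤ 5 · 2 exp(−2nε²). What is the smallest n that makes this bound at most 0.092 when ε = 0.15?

105

Need 2·5·exp(−2nε²) ≤ 0.092, i.e. exp(−2nε²) ≤ 0.092/10.
So 2nε² ≥ ln(10/0.092) = 4.688552.
Hence n ≥ 4.688552/(2·0.15²) = 104.190.
The smallest integer n is 105.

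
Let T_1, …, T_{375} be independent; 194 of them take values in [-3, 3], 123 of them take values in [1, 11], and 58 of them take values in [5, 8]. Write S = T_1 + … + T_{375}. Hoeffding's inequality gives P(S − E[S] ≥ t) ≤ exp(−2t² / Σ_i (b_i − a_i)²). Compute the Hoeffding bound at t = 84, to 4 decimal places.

Σ(b_i − a_i)² = 194·6² + 123·10² + 58·3² = 19806.
Exponent = 2·84² / 19806 = 0.71251.
Bound = exp(−0.71251) = 0.49041.

0.4904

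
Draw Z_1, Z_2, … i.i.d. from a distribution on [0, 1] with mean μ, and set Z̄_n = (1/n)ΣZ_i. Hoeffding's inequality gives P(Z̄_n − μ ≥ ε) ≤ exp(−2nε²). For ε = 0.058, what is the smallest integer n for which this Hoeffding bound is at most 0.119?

317

Require exp(−2nε²) ≤ 0.119, i.e. 2nε² ≥ ln(1/0.119) = 2.128632.
So n ≥ 2.128632 / (2·0.058²) = 316.384.
The smallest integer n is 317.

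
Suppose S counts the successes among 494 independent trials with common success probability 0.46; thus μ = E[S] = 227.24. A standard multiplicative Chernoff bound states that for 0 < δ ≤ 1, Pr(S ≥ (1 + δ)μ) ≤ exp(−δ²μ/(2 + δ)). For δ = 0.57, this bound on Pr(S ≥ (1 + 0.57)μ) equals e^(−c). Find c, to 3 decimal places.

c = δ²μ/(2 + δ) = 0.57²·227.24/(2 + 0.57) = 28.7277.

28.728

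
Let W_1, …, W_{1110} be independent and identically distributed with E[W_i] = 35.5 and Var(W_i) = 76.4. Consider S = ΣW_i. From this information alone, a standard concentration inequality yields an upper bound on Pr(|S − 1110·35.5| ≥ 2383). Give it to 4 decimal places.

0.0149

With mean and variance of each term known, Chebyshev's inequality bounds the deviation of the sum (or sample mean).
Var(S) = n·Var(W_i) = 1110·76.4 = 84804.
Chebyshev: Pr(|S − 1110·35.5| ≥ 2383) ≤ Var(S)/2383² = 84804/5678689 = 0.0149.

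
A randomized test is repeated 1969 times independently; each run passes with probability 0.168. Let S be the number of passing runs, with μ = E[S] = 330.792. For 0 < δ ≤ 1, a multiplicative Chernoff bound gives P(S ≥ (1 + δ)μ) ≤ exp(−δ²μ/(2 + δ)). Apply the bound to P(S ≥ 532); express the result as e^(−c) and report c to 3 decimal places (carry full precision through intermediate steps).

Write 532 = (1 + δ)μ, so δ = 532/330.792 − 1 = 0.6082614…
Then the exponent is δ²μ/(2 + δ) = (532 − μ)² / (μ·(2 + δ)) = 46.922850.

46.923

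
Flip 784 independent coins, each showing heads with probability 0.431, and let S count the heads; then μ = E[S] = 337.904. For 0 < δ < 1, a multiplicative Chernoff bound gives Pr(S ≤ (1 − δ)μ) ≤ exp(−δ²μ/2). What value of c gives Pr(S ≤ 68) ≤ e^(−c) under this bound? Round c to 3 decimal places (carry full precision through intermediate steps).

107.794

Write 68 = (1 − δ)μ, so δ = 1 − 68/337.904 = 0.7987594…
Then the exponent is δ²μ/2 = (μ − 68)²/(2μ) = 107.794180.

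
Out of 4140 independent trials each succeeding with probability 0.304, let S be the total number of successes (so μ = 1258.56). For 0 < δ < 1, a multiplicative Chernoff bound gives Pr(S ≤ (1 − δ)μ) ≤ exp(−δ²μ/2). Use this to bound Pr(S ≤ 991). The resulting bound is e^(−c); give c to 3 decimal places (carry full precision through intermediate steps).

28.441

Write 991 = (1 − δ)μ, so δ = 1 − 991/1258.56 = 0.2125922…
Then the exponent is δ²μ/2 = (μ − 991)²/(2μ) = 28.440580.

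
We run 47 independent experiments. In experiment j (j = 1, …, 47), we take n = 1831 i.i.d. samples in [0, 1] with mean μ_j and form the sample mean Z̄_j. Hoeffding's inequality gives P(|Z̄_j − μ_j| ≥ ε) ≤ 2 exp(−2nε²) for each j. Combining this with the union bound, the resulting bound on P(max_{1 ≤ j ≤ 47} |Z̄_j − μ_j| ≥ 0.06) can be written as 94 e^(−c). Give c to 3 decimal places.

Union bound over the 47 events: P(max_{1 ≤ j ≤ 47} |Z̄_j − μ_j| ≥ 0.06) ≤ 47·2·exp(−2nε²) = 94 exp(−2·1831·0.06²).
So c = 2·1831·0.06² = 13.1832.

13.183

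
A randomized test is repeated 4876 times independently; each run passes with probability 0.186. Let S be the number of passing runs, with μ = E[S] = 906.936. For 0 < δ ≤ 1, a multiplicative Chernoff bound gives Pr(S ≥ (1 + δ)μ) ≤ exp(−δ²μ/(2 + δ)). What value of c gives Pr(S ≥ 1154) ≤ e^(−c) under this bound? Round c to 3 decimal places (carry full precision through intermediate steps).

29.618

Write 1154 = (1 + δ)μ, so δ = 1154/906.936 − 1 = 0.2724161…
Then the exponent is δ²μ/(2 + δ) = (1154 − μ)² / (μ·(2 + δ)) = 29.617912.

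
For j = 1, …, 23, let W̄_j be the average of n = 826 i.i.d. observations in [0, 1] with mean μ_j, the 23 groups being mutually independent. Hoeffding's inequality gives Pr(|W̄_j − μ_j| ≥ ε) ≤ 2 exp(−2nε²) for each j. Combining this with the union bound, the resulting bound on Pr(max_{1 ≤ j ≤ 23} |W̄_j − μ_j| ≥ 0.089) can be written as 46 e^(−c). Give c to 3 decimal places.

13.085

Union bound over the 23 events: Pr(max_{1 ≤ j ≤ 23} |W̄_j − μ_j| ≥ 0.089) ≤ 23·2·exp(−2nε²) = 46 exp(−2·826·0.089²).
So c = 2·826·0.089² = 13.0855.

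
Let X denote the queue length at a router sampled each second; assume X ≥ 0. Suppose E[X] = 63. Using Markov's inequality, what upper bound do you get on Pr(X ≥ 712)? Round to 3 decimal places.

0.088

Markov's inequality: for a non-negative random variable, Pr(X ≥ a) ≤ E[X]/a.
Here E[X] = 63 and a = 712, so the bound is 63/712 = 0.0885.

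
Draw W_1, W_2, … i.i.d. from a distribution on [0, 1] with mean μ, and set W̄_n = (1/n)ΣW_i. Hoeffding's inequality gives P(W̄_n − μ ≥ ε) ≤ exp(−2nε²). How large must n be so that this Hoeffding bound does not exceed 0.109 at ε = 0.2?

Require exp(−2nε²) ≤ 0.109, i.e. 2nε² ≥ ln(1/0.109) = 2.216407.
So n ≥ 2.216407 / (2·0.2²) = 27.705.
The smallest integer n is 28.

28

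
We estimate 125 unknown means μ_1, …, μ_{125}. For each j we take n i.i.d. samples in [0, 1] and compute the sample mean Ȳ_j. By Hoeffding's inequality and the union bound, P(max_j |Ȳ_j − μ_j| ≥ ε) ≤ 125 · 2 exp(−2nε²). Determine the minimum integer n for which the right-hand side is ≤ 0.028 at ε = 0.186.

132

Need 2·125·exp(−2nε²) ≤ 0.028, i.e. exp(−2nε²) ≤ 0.028/250.
So 2nε² ≥ ln(250/0.028) = 9.097012.
Hence n ≥ 9.097012/(2·0.186²) = 131.475.
The smallest integer n is 132.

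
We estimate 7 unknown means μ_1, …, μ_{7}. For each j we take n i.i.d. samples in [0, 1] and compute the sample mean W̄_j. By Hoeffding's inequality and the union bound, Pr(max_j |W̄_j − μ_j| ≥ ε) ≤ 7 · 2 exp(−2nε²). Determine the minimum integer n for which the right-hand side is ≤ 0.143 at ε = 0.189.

65

Need 2·7·exp(−2nε²) ≤ 0.143, i.e. exp(−2nε²) ≤ 0.143/14.
So 2nε² ≥ ln(14/0.143) = 4.583968.
Hence n ≥ 4.583968/(2·0.189²) = 64.163.
The smallest integer n is 65.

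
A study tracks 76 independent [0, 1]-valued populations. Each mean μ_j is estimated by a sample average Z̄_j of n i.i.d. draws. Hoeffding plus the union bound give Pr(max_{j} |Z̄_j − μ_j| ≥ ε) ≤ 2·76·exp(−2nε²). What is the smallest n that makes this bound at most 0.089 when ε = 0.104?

Need 2·76·exp(−2nε²) ≤ 0.089, i.e. exp(−2nε²) ≤ 0.089/152.
So 2nε² ≥ ln(152/0.089) = 7.442999.
Hence n ≥ 7.442999/(2·0.104²) = 344.074.
The smallest integer n is 345.

345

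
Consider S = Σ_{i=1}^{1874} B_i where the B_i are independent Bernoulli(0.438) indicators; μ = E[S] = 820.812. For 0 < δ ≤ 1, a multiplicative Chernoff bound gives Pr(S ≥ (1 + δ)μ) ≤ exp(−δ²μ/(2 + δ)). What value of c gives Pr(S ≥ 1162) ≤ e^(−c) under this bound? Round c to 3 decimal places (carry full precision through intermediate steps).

Write 1162 = (1 + δ)μ, so δ = 1162/820.812 − 1 = 0.4156713…
Then the exponent is δ²μ/(2 + δ) = (1162 − μ)² / (μ·(2 + δ)) = 58.709172.

58.709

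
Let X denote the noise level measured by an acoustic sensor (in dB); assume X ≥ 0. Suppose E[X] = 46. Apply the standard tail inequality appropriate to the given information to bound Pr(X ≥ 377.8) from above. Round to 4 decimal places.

0.1218

Only the mean of a non-negative variable is known, so Markov's inequality is the applicable tail bound.
Markov's inequality: for a non-negative random variable, Pr(X ≥ a) ≤ E[X]/a.
Here E[X] = 46 and a = 377.8, so the bound is 46/377.8 = 0.1218.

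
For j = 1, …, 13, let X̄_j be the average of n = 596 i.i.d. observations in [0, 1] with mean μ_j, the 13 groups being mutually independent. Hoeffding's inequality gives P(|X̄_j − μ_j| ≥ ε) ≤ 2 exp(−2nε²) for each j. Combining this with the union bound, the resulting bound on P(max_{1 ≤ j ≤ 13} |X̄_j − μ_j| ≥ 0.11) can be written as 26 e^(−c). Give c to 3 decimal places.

14.423

Union bound over the 13 events: P(max_{1 ≤ j ≤ 13} |X̄_j − μ_j| ≥ 0.11) ≤ 13·2·exp(−2nε²) = 26 exp(−2·596·0.11²).
So c = 2·596·0.11² = 14.4232.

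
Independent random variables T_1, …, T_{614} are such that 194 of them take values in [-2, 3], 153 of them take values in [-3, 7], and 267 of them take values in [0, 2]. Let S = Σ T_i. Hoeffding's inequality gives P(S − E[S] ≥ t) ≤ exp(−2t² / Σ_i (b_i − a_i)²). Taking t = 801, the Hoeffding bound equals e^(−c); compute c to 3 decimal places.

Σ(b_i − a_i)² = 194·5² + 153·10² + 267·2² = 21218.
c = 2t² / 21218 = 2·801² / 21218 = 60.4770.

60.477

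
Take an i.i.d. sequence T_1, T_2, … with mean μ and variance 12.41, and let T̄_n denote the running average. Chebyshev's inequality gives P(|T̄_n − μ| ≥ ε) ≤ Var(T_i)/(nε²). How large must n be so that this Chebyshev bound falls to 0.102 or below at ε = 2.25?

25

Require 12.41/(n·2.25²) ≤ 0.102, i.e. n ≥ 12.41/(0.102·2.25²) = 24.033.
The smallest integer n is 25.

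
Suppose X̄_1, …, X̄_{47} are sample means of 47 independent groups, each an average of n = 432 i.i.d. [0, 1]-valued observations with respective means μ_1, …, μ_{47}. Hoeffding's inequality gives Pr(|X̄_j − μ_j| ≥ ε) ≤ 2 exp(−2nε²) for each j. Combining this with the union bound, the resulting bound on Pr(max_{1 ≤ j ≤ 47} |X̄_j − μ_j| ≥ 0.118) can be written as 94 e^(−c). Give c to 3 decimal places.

12.030

Union bound over the 47 events: Pr(max_{1 ≤ j ≤ 47} |X̄_j − μ_j| ≥ 0.118) ≤ 47·2·exp(−2nε²) = 94 exp(−2·432·0.118²).
So c = 2·432·0.118² = 12.0303.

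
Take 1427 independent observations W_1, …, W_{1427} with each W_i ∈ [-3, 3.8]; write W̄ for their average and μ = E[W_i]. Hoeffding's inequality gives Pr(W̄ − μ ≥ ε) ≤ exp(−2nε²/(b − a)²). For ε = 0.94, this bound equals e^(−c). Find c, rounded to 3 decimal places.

c = 2nε²/(b − a)² = 2·1427·0.94² / 6.8² = 54.5371.

54.537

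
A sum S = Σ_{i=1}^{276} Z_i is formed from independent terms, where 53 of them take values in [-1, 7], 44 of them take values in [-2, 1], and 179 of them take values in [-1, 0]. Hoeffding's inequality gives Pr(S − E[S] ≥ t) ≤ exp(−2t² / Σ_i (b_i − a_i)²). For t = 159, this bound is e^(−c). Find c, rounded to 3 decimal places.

Σ(b_i − a_i)² = 53·8² + 44·3² + 179·1² = 3967.
c = 2t² / 3967 = 2·159² / 3967 = 12.7457.

12.746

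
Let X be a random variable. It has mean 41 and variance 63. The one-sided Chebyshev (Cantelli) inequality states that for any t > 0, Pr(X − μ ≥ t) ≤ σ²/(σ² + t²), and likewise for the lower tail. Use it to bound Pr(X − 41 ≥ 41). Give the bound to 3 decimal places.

Here σ² = 63 and t = 41, so σ² + t² = 1744.
Cantelli's bound: 63/1744 = 0.0361.

0.036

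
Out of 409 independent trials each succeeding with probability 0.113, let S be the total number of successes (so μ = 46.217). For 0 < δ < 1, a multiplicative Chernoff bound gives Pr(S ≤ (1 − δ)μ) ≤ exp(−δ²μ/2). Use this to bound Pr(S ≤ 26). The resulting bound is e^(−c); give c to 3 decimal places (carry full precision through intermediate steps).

Write 26 = (1 − δ)μ, so δ = 1 − 26/46.217 = 0.4374364…
Then the exponent is δ²μ/2 = (μ − 26)²/(2μ) = 4.421826.

4.422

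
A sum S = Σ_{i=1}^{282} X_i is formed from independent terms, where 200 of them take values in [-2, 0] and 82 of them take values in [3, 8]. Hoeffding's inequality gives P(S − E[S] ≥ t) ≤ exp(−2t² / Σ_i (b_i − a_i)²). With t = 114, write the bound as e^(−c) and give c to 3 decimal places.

Σ(b_i − a_i)² = 200·2² + 82·5² = 2850.
c = 2t² / 2850 = 2·114² / 2850 = 9.1200.

9.120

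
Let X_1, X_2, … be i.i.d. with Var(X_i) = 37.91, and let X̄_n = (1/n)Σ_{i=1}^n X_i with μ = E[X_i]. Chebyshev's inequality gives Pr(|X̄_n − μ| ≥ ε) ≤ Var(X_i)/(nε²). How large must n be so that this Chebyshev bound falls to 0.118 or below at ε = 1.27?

Require 37.91/(n·1.27²) ≤ 0.118, i.e. n ≥ 37.91/(0.118·1.27²) = 199.189.
The smallest integer n is 200.

200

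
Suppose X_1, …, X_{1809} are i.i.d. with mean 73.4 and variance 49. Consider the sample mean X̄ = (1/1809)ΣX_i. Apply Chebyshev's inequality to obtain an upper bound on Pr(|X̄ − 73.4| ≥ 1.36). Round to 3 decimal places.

Var(X̄) = Var(X_i)/n = 49/1809 = 0.027087.
Chebyshev: Pr(|X̄ − 73.4| ≥ 1.36) ≤ Var(X̄)/(1.36)² = 49/(1809·1.36²) = 0.0146.

0.015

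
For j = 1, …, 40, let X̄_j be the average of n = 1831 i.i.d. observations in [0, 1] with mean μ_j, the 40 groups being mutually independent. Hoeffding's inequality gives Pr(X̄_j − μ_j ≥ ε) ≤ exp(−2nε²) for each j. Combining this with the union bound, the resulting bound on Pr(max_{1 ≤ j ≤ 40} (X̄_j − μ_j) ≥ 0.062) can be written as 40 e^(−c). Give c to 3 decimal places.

Union bound over the 40 events: Pr(max_{1 ≤ j ≤ 40} (X̄_j − μ_j) ≥ 0.062) ≤ 40·exp(−2nε²) = 40 exp(−2·1831·0.062²).
So c = 2·1831·0.062² = 14.0767.

14.077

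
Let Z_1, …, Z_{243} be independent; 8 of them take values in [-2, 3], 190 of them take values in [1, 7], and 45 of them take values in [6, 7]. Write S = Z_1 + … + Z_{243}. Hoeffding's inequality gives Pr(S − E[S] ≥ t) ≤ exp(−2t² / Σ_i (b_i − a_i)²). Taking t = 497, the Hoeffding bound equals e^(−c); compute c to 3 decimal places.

69.727

Σ(b_i − a_i)² = 8·5² + 190·6² + 45·1² = 7085.
c = 2t² / 7085 = 2·497² / 7085 = 69.7273.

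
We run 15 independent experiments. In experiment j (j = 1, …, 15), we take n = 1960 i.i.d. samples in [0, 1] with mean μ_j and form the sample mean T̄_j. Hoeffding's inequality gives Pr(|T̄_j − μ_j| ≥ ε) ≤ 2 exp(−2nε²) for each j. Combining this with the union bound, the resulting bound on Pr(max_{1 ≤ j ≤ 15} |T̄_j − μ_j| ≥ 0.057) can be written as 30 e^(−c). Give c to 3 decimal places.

Union bound over the 15 events: Pr(max_{1 ≤ j ≤ 15} |T̄_j − μ_j| ≥ 0.057) ≤ 15·2·exp(−2nε²) = 30 exp(−2·1960·0.057²).
So c = 2·1960·0.057² = 12.7361.

12.736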